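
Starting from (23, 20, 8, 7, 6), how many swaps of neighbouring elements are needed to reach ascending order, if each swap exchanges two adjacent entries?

10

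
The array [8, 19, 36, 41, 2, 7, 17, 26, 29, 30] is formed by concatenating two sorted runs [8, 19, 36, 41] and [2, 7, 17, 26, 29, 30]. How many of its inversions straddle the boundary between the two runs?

There are 17 cross-inversions.

For each element r of the right run, count left-run elements greater than r:
r = 2: 8, 19, 36, 41 → 4
r = 7: 8, 19, 36, 41 → 4
r = 17: 19, 36, 41 → 3
r = 26: 36, 41 → 2
r = 29: 36, 41 → 2
r = 30: 36, 41 → 2
Cross-inversions: 4 + 4 + 3 + 2 + 2 + 2 = 17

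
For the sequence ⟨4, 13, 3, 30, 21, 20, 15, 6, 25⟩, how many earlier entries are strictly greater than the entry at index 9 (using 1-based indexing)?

The element at index 9 is 25.
Elements before it: 4, 13, 3, 30, 21, 20, 15, 6
Those larger than 25: 30

1 such element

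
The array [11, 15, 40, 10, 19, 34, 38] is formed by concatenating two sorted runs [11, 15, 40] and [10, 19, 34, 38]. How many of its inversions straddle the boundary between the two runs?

Count, for every r in R, how many entries of L exceed r:
r = 10: 11, 15, 40 → 3
r = 19: 40 → 1
r = 34: 40 → 1
r = 38: 40 → 1
Cross-inversions: 3 + 1 + 1 + 1 = 6

6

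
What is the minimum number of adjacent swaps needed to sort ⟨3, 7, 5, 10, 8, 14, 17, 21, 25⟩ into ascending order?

2

Minimum adjacent swaps = number of inversions (each swap of adjacent out-of-order elements removes one inversion and no swap can remove more).
Count inversions — for each element, later elements that are smaller:
3: none → 0
7: 5 → 1
5: none → 0
10: 8 → 1
8: none → 0
14: none → 0
17: none → 0
21: none → 0
25: none → 0
Total inversions: 0 + 1 + 0 + 1 + 0 + 0 + 0 + 0 + 0 = 2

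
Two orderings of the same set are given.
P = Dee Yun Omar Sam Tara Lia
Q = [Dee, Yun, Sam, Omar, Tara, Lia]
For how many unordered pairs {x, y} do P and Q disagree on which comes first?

1

Assign each item its position (1..6) in the first ordering, then rewrite the second ordering as that position sequence:
positions: Dee→1, Yun→2, Omar→3, Sam→4, Tara→5, Lia→6
second ordering as positions: [1, 2, 4, 3, 5, 6]
Discordant pairs = inversions in this position sequence.
1: 0
2: 0
4: 3 → 1
3: 0
5: 0
6: 0
Total: 0 + 0 + 1 + 0 + 0 + 0 = 1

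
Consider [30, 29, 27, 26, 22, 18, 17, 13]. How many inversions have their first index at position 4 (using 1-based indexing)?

4

The element at index 4 is 26.
Elements after it: 22, 18, 17, 13
Those smaller than 26: 22, 18, 17, 13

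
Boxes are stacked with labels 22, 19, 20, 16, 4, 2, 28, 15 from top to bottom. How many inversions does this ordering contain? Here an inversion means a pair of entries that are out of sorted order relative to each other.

19

For each element, count later entries that are smaller:
22 → 19, 20, 16, 4, 2, 15 → 6
19 → 16, 4, 2, 15 → 4
20 → 16, 4, 2, 15 → 4
16 → 4, 2, 15 → 3
4 → 2 → 1
2 → none → 0
28 → 15 → 1
15 → none → 0
Sum: 6 + 4 + 4 + 3 + 1 + 0 + 1 + 0 = 19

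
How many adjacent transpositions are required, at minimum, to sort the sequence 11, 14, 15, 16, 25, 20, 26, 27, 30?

1

The minimum number of adjacent swaps to sort an array equals its inversion count, since every such swap removes exactly one inversion.
Count inversions — for each element, later elements that are smaller:
11: none → 0
14: none → 0
15: none → 0
16: none → 0
25: 20 → 1
20: none → 0
26: none → 0
27: none → 0
30: none → 0
Total inversions: 0 + 0 + 0 + 0 + 1 + 0 + 0 + 0 + 0 = 1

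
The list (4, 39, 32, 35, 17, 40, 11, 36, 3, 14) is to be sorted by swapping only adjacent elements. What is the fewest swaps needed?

26

Minimum adjacent swaps = number of inversions (each swap of adjacent out-of-order elements removes one inversion and no swap can remove more).
Count inversions — for each element, later elements that are smaller:
4: 3 → 1
39: 32, 35, 17, 11, 36, 3, 14 → 7
32: 17, 11, 3, 14 → 4
35: 17, 11, 3, 14 → 4
17: 11, 3, 14 → 3
40: 11, 36, 3, 14 → 4
11: 3 → 1
36: 3, 14 → 2
3: none → 0
14: none → 0
Total inversions: 1 + 7 + 4 + 4 + 3 + 4 + 1 + 2 + 0 + 0 = 26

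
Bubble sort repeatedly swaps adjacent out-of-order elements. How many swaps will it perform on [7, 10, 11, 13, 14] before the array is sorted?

There are 0 adjacent swaps.

Minimum adjacent swaps = number of inversions (each swap of adjacent out-of-order elements removes one inversion and no swap can remove more).
Count inversions — for each element, later elements that are smaller:
7: none → 0
10: none → 0
11: none → 0
13: none → 0
14: none → 0
Total inversions: 0 + 0 + 0 + 0 + 0 = 0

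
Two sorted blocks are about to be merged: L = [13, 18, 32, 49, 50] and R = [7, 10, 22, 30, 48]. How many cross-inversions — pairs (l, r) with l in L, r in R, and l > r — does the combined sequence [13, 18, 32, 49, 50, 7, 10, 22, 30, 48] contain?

18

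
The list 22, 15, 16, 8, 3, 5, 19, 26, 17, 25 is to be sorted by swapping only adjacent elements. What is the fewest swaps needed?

The minimum number of adjacent swaps to sort an array equals its inversion count, since every such swap removes exactly one inversion.
Count inversions — for each element, later elements that are smaller:
22: 15, 16, 8, 3, 5, 19, 17 → 7
15: 8, 3, 5 → 3
16: 8, 3, 5 → 3
8: 3, 5 → 2
3: none → 0
5: none → 0
19: 17 → 1
26: 17, 25 → 2
17: none → 0
25: none → 0
Total inversions: 7 + 3 + 3 + 2 + 0 + 0 + 1 + 2 + 0 + 0 = 18

18 adjacent swaps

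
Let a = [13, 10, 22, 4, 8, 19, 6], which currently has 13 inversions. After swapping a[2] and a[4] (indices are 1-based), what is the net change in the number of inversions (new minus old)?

Positions 2 and 4 hold 10 and 4; after swapping, the array is [13, 4, 22, 10, 8, 19, 6].
Sweep left to right; for each value list the smaller values that follow it:
13 → 4, 10, 8, 6 → 4
4 → none → 0
22 → 10, 8, 19, 6 → 4
10 → 8, 6 → 2
8 → 6 → 1
19 → 6 → 1
6 → none → 0
Sum: 4 + 0 + 4 + 2 + 1 + 1 + 0 = 12
Change: 12 − 13 = -1

-1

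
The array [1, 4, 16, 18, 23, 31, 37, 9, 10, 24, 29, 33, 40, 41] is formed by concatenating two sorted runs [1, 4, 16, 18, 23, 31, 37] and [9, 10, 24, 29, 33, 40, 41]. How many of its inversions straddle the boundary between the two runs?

15

Count, for every r in R, how many entries of L exceed r:
r = 9: 16, 18, 23, 31, 37 → 5
r = 10: 16, 18, 23, 31, 37 → 5
r = 24: 31, 37 → 2
r = 29: 31, 37 → 2
r = 33: 37 → 1
r = 40: none → 0
r = 41: none → 0
Cross-inversions: 5 + 5 + 2 + 2 + 1 + 0 + 0 = 15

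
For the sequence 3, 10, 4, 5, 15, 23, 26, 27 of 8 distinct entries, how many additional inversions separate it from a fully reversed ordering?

26 inversions short

Maximum inversions for 8 distinct elements is C(8, 2) = 8·7/2 = 28.
Current inversions — for each element, count later smaller elements:
3: 0
10: 2
4: 0
5: 0
15: 0
23: 0
26: 0
27: 0
Current total: 0 + 2 + 0 + 0 + 0 + 0 + 0 + 0 = 2
Shortfall: 28 − 2 = 26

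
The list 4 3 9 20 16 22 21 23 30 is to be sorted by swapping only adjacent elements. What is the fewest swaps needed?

The minimum number of adjacent swaps to sort an array equals its inversion count, since every such swap removes exactly one inversion.
Count inversions — for each element, later elements that are smaller:
4: 3 → 1
3: none → 0
9: none → 0
20: 16 → 1
16: none → 0
22: 21 → 1
21: none → 0
23: none → 0
30: none → 0
Total inversions: 1 + 0 + 0 + 1 + 0 + 1 + 0 + 0 + 0 = 3

3 swaps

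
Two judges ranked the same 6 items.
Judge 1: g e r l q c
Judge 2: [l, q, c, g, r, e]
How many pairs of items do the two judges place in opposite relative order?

Assign each item its position (1..6) in the first ordering, then rewrite the second ordering as that position sequence:
positions: g→1, e→2, r→3, l→4, q→5, c→6
second ordering as positions: [4, 5, 6, 1, 3, 2]
Discordant pairs = inversions in this position sequence.
4: 1, 3, 2 → 3
5: 1, 3, 2 → 3
6: 1, 3, 2 → 3
1: 0
3: 2 → 1
2: 0
Total: 3 + 3 + 3 + 0 + 1 + 0 = 10

Discordant pairs: 10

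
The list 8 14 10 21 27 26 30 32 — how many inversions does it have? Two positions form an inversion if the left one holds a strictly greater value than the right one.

2 out-of-order pairs

Element-by-element contributions:
8 → none → 0
14 → 10 → 1
10 → none → 0
21 → none → 0
27 → 26 → 1
26 → none → 0
30 → none → 0
32 → none → 0
Sum: 0 + 1 + 0 + 0 + 1 + 0 + 0 + 0 = 2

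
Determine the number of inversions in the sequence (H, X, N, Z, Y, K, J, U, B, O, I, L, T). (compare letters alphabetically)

For each element, count later entries that are smaller:
H: 1
X: 9
N: 5
Z: 9
Y: 8
K: 3
J: 2
U: 5
B: 0
O: 2
I: 0
L: 0
T: 0
Sum: 1 + 9 + 5 + 9 + 8 + 3 + 2 + 5 + 0 + 2 + 0 + 0 + 0 = 44

44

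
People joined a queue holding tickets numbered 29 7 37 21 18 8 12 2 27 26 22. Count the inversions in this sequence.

30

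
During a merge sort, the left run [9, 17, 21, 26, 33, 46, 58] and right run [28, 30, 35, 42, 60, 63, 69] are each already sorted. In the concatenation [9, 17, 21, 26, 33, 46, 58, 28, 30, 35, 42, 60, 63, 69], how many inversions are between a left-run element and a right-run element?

10

Take each right-half value and tally the left-half values above it:
r = 28: 33, 46, 58 → 3
r = 30: 33, 46, 58 → 3
r = 35: 46, 58 → 2
r = 42: 46, 58 → 2
r = 60: none → 0
r = 63: none → 0
r = 69: none → 0
Cross-inversions: 3 + 3 + 2 + 2 + 0 + 0 + 0 = 10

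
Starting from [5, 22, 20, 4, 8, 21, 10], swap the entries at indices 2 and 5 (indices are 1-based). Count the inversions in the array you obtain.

7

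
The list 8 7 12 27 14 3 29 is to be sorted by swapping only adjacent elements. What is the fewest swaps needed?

The minimum number of adjacent swaps to sort an array equals its inversion count, since every such swap removes exactly one inversion.
Count inversions — for each element, later elements that are smaller:
8: 7, 3 → 2
7: 3 → 1
12: 3 → 1
27: 14, 3 → 2
14: 3 → 1
3: none → 0
29: none → 0
Total inversions: 2 + 1 + 1 + 2 + 1 + 0 + 0 = 7

7 swaps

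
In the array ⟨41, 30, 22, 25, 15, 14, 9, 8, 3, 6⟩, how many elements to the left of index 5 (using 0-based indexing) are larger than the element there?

5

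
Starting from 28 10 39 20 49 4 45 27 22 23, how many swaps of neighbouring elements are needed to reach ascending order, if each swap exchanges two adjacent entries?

The minimum number of adjacent swaps to sort an array equals its inversion count, since every such swap removes exactly one inversion.
Count inversions — for each element, later elements that are smaller:
28: 10, 20, 4, 27, 22, 23 → 6
10: 4 → 1
39: 20, 4, 27, 22, 23 → 5
20: 4 → 1
49: 4, 45, 27, 22, 23 → 5
4: none → 0
45: 27, 22, 23 → 3
27: 22, 23 → 2
22: none → 0
23: none → 0
Total inversions: 6 + 1 + 5 + 1 + 5 + 0 + 3 + 2 + 0 + 0 = 23

Swaps: 23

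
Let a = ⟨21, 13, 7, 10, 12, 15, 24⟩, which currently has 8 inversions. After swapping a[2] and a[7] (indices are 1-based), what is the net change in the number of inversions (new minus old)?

Positions 2 and 7 hold 13 and 24; after swapping, the array is [21, 24, 7, 10, 12, 15, 13].
Sweep left to right; for each value list the smaller values that follow it:
21 → 7, 10, 12, 15, 13 → 5
24 → 7, 10, 12, 15, 13 → 5
7 → none → 0
10 → none → 0
12 → none → 0
15 → 13 → 1
13 → none → 0
Sum: 5 + 5 + 0 + 0 + 0 + 1 + 0 = 11
Change: 11 − 8 = +3

+3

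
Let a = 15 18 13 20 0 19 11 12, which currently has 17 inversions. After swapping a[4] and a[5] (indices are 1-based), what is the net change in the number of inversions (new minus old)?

-1

Positions 4 and 5 hold 20 and 0; after swapping, the array is [15, 18, 13, 0, 20, 19, 11, 12].
Element-by-element contributions:
15 → 13, 0, 11, 12 → 4
18 → 13, 0, 11, 12 → 4
13 → 0, 11, 12 → 3
0 → none → 0
20 → 19, 11, 12 → 3
19 → 11, 12 → 2
11 → none → 0
12 → none → 0
Sum: 4 + 4 + 3 + 0 + 3 + 2 + 0 + 0 = 16
Change: 16 − 17 = -1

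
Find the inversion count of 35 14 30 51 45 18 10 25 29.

For each element, count later entries that are smaller:
35: 6
14: 1
30: 4
51: 5
45: 4
18: 1
10: 0
25: 0
29: 0
Sum: 6 + 1 + 4 + 5 + 4 + 1 + 0 + 0 + 0 = 21

There are 21 out-of-order pairs.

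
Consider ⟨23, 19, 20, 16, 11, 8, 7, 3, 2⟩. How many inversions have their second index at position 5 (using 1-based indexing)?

4 such elements

The element at index 5 is 11.
Elements before it: 23, 19, 20, 16
Those larger than 11: 23, 19, 20, 16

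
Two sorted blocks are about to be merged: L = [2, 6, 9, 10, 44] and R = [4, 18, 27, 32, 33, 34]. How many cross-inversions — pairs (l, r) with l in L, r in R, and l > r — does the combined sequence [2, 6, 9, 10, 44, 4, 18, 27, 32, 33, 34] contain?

9

Count, for every r in R, how many entries of L exceed r:
r = 4: 6, 9, 10, 44 → 4
r = 18: 44 → 1
r = 27: 44 → 1
r = 32: 44 → 1
r = 33: 44 → 1
r = 34: 44 → 1
Cross-inversions: 4 + 1 + 1 + 1 + 1 + 1 = 9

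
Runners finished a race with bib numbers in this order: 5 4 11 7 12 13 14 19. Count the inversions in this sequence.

2

Count, for each position, how many later elements it exceeds:
5 → 4 → 1
4 → none → 0
11 → 7 → 1
7 → none → 0
12 → none → 0
13 → none → 0
14 → none → 0
19 → none → 0
Sum: 1 + 0 + 1 + 0 + 0 + 0 + 0 + 0 = 2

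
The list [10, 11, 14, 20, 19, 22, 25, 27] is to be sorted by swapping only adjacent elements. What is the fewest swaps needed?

1

Each adjacent swap fixes exactly one inversion, so the minimum swap count equals the number of inversions.
Count inversions — for each element, later elements that are smaller:
10: none → 0
11: none → 0
14: none → 0
20: 19 → 1
19: none → 0
22: none → 0
25: none → 0
27: none → 0
Total inversions: 0 + 0 + 0 + 1 + 0 + 0 + 0 + 0 = 1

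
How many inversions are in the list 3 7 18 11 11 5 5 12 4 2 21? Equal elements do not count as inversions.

27 inversions

Count, for each position, how many later elements it exceeds:
3 → 2 → 1
7 → 5, 5, 4, 2 → 4
18 → 11, 11, 5, 5, 12, 4, 2 → 7
11 → 5, 5, 4, 2 → 4
11 → 5, 5, 4, 2 → 4
5 → 4, 2 → 2
5 → 4, 2 → 2
12 → 4, 2 → 2
4 → 2 → 1
2 → none → 0
21 → none → 0
Sum: 1 + 4 + 7 + 4 + 4 + 2 + 2 + 2 + 1 + 0 + 0 = 27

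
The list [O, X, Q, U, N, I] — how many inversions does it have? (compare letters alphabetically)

11

Count, for each position, how many later elements it exceeds:
O: 2
X: 4
Q: 2
U: 2
N: 1
I: 0
Sum: 2 + 4 + 2 + 2 + 1 + 0 = 11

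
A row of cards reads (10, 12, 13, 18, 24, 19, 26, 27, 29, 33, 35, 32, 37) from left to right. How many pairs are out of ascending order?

3 inversions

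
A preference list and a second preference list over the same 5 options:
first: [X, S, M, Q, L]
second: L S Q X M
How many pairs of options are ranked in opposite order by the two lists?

7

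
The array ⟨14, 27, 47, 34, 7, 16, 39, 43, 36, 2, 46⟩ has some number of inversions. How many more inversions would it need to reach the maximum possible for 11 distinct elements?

Maximum inversions for 11 distinct elements is C(11, 2) = 11·10/2 = 55.
Current inversions — for each element, count later smaller elements:
14: 2
27: 3
47: 8
34: 3
7: 1
16: 1
39: 2
43: 2
36: 1
2: 0
46: 0
Current total: 2 + 3 + 8 + 3 + 1 + 1 + 2 + 2 + 1 + 0 + 0 = 23
Shortfall: 55 − 23 = 32

32 inversions short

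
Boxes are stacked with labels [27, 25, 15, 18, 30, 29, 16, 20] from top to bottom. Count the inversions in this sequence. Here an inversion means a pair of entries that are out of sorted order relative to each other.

15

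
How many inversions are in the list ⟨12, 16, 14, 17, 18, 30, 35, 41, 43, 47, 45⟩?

Sweep left to right; for each value list the smaller values that follow it:
12 → none → 0
16 → 14 → 1
14 → none → 0
17 → none → 0
18 → none → 0
30 → none → 0
35 → none → 0
41 → none → 0
43 → none → 0
47 → 45 → 1
45 → none → 0
Sum: 0 + 1 + 0 + 0 + 0 + 0 + 0 + 0 + 0 + 1 + 0 = 2

2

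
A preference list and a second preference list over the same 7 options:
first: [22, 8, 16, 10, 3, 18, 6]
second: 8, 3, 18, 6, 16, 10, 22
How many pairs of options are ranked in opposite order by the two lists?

12

Assign each item its position (1..7) in the first ordering, then rewrite the second ordering as that position sequence:
positions: 22→1, 8→2, 16→3, 10→4, 3→5, 18→6, 6→7
second ordering as positions: [2, 5, 6, 7, 3, 4, 1]
Discordant pairs = inversions in this position sequence.
2: 1 → 1
5: 3, 4, 1 → 3
6: 3, 4, 1 → 3
7: 3, 4, 1 → 3
3: 1 → 1
4: 1 → 1
1: 0
Total: 1 + 3 + 3 + 3 + 1 + 1 + 0 = 12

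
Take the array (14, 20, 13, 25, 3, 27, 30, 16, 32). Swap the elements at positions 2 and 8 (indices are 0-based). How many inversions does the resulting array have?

Positions 2 and 8 hold 13 and 32; after swapping, the array is [14, 20, 32, 25, 3, 27, 30, 16, 13].
For each element, count later entries that are smaller:
14: 2
20: 3
32: 6
25: 3
3: 0
27: 2
30: 2
16: 1
13: 0
Sum: 2 + 3 + 6 + 3 + 0 + 2 + 2 + 1 + 0 = 19

19 inversions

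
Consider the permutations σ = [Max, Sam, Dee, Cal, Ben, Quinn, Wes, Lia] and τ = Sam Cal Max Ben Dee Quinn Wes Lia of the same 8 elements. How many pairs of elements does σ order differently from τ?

Assign each item its position (1..8) in the first ordering, then rewrite the second ordering as that position sequence:
positions: Max→1, Sam→2, Dee→3, Cal→4, Ben→5, Quinn→6, Wes→7, Lia→8
second ordering as positions: [2, 4, 1, 5, 3, 6, 7, 8]
Discordant pairs = inversions in this position sequence.
2: 1 → 1
4: 1, 3 → 2
1: 0
5: 3 → 1
3: 0
6: 0
7: 0
8: 0
Total: 1 + 2 + 0 + 1 + 0 + 0 + 0 + 0 = 4

4 discordant pairs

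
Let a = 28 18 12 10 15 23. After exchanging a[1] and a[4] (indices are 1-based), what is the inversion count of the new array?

Positions 1 and 4 hold 28 and 10; after swapping, the array is [10, 18, 12, 28, 15, 23].
For each element, count later entries that are smaller:
10 → none → 0
18 → 12, 15 → 2
12 → none → 0
28 → 15, 23 → 2
15 → none → 0
23 → none → 0
Sum: 0 + 2 + 0 + 2 + 0 + 0 = 4

4 inversions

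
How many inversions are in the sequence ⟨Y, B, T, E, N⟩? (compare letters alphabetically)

Out-of-order index pairs (1-indexed):
(1,2): Y > B
(1,3): Y > T
(1,4): Y > E
(1,5): Y > N
(3,4): T > E
(3,5): T > N
That's 6 pairs.

6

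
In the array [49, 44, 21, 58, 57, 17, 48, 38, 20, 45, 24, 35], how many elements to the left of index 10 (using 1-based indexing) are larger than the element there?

4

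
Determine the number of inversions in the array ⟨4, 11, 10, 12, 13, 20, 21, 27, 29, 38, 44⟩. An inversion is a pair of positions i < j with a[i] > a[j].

1 inversion

For each element, count later entries that are smaller:
4 → none → 0
11 → 10 → 1
10 → none → 0
12 → none → 0
13 → none → 0
20 → none → 0
21 → none → 0
27 → none → 0
29 → none → 0
38 → none → 0
44 → none → 0
Sum: 0 + 1 + 0 + 0 + 0 + 0 + 0 + 0 + 0 + 0 + 0 = 1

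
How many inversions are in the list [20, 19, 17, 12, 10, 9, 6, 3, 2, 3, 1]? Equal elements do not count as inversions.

53

Sweep left to right; for each value list the smaller values that follow it:
20: 10
19: 9
17: 8
12: 7
10: 6
9: 5
6: 4
3: 2
2: 1
3: 1
1: 0
Sum: 10 + 9 + 8 + 7 + 6 + 5 + 4 + 2 + 1 + 1 + 0 = 53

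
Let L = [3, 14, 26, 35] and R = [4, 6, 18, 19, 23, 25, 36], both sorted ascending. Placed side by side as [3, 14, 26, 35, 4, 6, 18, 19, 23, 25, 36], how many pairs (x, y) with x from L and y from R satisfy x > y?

There are 14 cross-inversions.

For each element r of the right run, count left-run elements greater than r:
r = 4: 14, 26, 35 → 3
r = 6: 14, 26, 35 → 3
r = 18: 26, 35 → 2
r = 19: 26, 35 → 2
r = 23: 26, 35 → 2
r = 25: 26, 35 → 2
r = 36: none → 0
Cross-inversions: 3 + 3 + 2 + 2 + 2 + 2 + 0 = 14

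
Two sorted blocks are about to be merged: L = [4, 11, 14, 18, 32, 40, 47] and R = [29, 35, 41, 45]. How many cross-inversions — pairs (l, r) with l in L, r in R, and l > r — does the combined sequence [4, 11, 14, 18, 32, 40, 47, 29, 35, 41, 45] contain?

Take each right-half value and tally the left-half values above it:
r = 29: 32, 40, 47 → 3
r = 35: 40, 47 → 2
r = 41: 47 → 1
r = 45: 47 → 1
Cross-inversions: 3 + 2 + 1 + 1 = 7

7 cross-inversions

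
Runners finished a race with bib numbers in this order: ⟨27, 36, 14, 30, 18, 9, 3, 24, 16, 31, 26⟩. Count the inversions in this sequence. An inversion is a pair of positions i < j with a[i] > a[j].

30

Sweep left to right; for each value list the smaller values that follow it:
27 → 14, 18, 9, 3, 24, 16, 26 → 7
36 → 14, 30, 18, 9, 3, 24, 16, 31, 26 → 9
14 → 9, 3 → 2
30 → 18, 9, 3, 24, 16, 26 → 6
18 → 9, 3, 16 → 3
9 → 3 → 1
3 → none → 0
24 → 16 → 1
16 → none → 0
31 → 26 → 1
26 → none → 0
Sum: 7 + 9 + 2 + 6 + 3 + 1 + 0 + 1 + 0 + 1 + 0 = 30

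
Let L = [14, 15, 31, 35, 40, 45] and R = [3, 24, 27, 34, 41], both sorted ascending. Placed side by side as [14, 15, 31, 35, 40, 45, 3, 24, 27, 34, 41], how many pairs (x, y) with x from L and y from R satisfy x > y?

18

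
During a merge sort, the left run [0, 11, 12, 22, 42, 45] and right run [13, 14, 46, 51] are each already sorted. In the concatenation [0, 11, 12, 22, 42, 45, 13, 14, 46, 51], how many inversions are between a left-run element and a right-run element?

There are 6 split inversions.

Take each right-half value and tally the left-half values above it:
r = 13: 22, 42, 45 → 3
r = 14: 22, 42, 45 → 3
r = 46: none → 0
r = 51: none → 0
Cross-inversions: 3 + 3 + 0 + 0 = 6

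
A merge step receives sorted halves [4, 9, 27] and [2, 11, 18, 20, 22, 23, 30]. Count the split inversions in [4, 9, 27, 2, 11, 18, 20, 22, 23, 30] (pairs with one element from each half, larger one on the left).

8

Count, for every r in R, how many entries of L exceed r:
r = 2: 4, 9, 27 → 3
r = 11: 27 → 1
r = 18: 27 → 1
r = 20: 27 → 1
r = 22: 27 → 1
r = 23: 27 → 1
r = 30: none → 0
Cross-inversions: 3 + 1 + 1 + 1 + 1 + 1 + 0 = 8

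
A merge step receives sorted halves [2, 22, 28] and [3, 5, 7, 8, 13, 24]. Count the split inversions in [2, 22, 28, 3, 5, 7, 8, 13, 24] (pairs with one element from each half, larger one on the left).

11

For each element r of the right run, count left-run elements greater than r:
r = 3: 22, 28 → 2
r = 5: 22, 28 → 2
r = 7: 22, 28 → 2
r = 8: 22, 28 → 2
r = 13: 22, 28 → 2
r = 24: 28 → 1
Cross-inversions: 2 + 2 + 2 + 2 + 2 + 1 = 11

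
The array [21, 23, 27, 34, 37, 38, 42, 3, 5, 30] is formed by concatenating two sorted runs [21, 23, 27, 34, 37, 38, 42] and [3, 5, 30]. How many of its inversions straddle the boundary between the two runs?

Take each right-half value and tally the left-half values above it:
r = 3: 21, 23, 27, 34, 37, 38, 42 → 7
r = 5: 21, 23, 27, 34, 37, 38, 42 → 7
r = 30: 34, 37, 38, 42 → 4
Cross-inversions: 7 + 7 + 4 = 18

18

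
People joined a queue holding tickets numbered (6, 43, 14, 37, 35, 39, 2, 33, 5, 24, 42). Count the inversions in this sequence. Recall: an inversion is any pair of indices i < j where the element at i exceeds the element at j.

Element-by-element contributions:
6 → 2, 5 → 2
43 → 14, 37, 35, 39, 2, 33, 5, 24, 42 → 9
14 → 2, 5 → 2
37 → 35, 2, 33, 5, 24 → 5
35 → 2, 33, 5, 24 → 4
39 → 2, 33, 5, 24 → 4
2 → none → 0
33 → 5, 24 → 2
5 → none → 0
24 → none → 0
42 → none → 0
Sum: 2 + 9 + 2 + 5 + 4 + 4 + 0 + 2 + 0 + 0 + 0 = 28

28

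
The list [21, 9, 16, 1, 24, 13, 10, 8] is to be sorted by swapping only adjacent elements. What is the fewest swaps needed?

18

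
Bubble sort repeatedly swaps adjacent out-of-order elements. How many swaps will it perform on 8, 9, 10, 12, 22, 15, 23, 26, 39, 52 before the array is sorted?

Each adjacent swap fixes exactly one inversion, so the minimum swap count equals the number of inversions.
Count inversions — for each element, later elements that are smaller:
8: none → 0
9: none → 0
10: none → 0
12: none → 0
22: 15 → 1
15: none → 0
23: none → 0
26: none → 0
39: none → 0
52: none → 0
Total inversions: 0 + 0 + 0 + 0 + 1 + 0 + 0 + 0 + 0 + 0 = 1

1 adjacent swap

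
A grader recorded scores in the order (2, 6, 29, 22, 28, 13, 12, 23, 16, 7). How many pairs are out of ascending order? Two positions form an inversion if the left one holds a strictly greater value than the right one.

22 inversions

Count, for each position, how many later elements it exceeds:
2 → none → 0
6 → none → 0
29 → 22, 28, 13, 12, 23, 16, 7 → 7
22 → 13, 12, 16, 7 → 4
28 → 13, 12, 23, 16, 7 → 5
13 → 12, 7 → 2
12 → 7 → 1
23 → 16, 7 → 2
16 → 7 → 1
7 → none → 0
Sum: 0 + 0 + 7 + 4 + 5 + 2 + 1 + 2 + 1 + 0 = 22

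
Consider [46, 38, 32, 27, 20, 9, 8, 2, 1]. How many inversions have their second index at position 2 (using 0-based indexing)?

The element at index 2 is 32.
Elements before it: 46, 38
Those larger than 32: 46, 38

2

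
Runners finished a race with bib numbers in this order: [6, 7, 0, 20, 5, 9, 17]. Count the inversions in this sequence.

Sweep left to right; for each value list the smaller values that follow it:
6: 2
7: 2
0: 0
20: 3
5: 0
9: 0
17: 0
Sum: 2 + 2 + 0 + 3 + 0 + 0 + 0 = 7

Inversions: 7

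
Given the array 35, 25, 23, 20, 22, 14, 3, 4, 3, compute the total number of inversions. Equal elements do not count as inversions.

Sweep left to right; for each value list the smaller values that follow it:
35 → 25, 23, 20, 22, 14, 3, 4, 3 → 8
25 → 23, 20, 22, 14, 3, 4, 3 → 7
23 → 20, 22, 14, 3, 4, 3 → 6
20 → 14, 3, 4, 3 → 4
22 → 14, 3, 4, 3 → 4
14 → 3, 4, 3 → 3
3 → none → 0
4 → 3 → 1
3 → none → 0
Sum: 8 + 7 + 6 + 4 + 4 + 3 + 0 + 1 + 0 = 33

33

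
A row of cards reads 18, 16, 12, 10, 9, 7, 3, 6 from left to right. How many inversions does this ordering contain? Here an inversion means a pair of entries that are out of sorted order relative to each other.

Count, for each position, how many later elements it exceeds:
18: 7
16: 6
12: 5
10: 4
9: 3
7: 2
3: 0
6: 0
Sum: 7 + 6 + 5 + 4 + 3 + 2 + 0 + 0 = 27

27 inversions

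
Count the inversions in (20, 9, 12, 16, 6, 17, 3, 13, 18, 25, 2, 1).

Sweep left to right; for each value list the smaller values that follow it:
20 → 9, 12, 16, 6, 17, 3, 13, 18, 2, 1 → 10
9 → 6, 3, 2, 1 → 4
12 → 6, 3, 2, 1 → 4
16 → 6, 3, 13, 2, 1 → 5
6 → 3, 2, 1 → 3
17 → 3, 13, 2, 1 → 4
3 → 2, 1 → 2
13 → 2, 1 → 2
18 → 2, 1 → 2
25 → 2, 1 → 2
2 → 1 → 1
1 → none → 0
Sum: 10 + 4 + 4 + 5 + 3 + 4 + 2 + 2 + 2 + 2 + 1 + 0 = 39

39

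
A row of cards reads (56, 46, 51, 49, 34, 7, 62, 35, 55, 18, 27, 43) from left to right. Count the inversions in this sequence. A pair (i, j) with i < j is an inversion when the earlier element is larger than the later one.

42

Count, for each position, how many later elements it exceeds:
56 → 46, 51, 49, 34, 7, 35, 55, 18, 27, 43 → 10
46 → 34, 7, 35, 18, 27, 43 → 6
51 → 49, 34, 7, 35, 18, 27, 43 → 7
49 → 34, 7, 35, 18, 27, 43 → 6
34 → 7, 18, 27 → 3
7 → none → 0
62 → 35, 55, 18, 27, 43 → 5
35 → 18, 27 → 2
55 → 18, 27, 43 → 3
18 → none → 0
27 → none → 0
43 → none → 0
Sum: 10 + 6 + 7 + 6 + 3 + 0 + 5 + 2 + 3 + 0 + 0 + 0 = 42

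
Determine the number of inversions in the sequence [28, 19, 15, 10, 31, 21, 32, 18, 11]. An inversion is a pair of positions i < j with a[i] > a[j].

There are 20 inversions.

Count, for each position, how many later elements it exceeds:
28 → 19, 15, 10, 21, 18, 11 → 6
19 → 15, 10, 18, 11 → 4
15 → 10, 11 → 2
10 → none → 0
31 → 21, 18, 11 → 3
21 → 18, 11 → 2
32 → 18, 11 → 2
18 → 11 → 1
11 → none → 0
Sum: 6 + 4 + 2 + 0 + 3 + 2 + 2 + 1 + 0 = 20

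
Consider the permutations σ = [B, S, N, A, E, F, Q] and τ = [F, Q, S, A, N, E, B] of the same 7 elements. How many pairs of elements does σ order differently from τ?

Assign each item its position (1..7) in the first ordering, then rewrite the second ordering as that position sequence:
positions: B→1, S→2, N→3, A→4, E→5, F→6, Q→7
second ordering as positions: [6, 7, 2, 4, 3, 5, 1]
Discordant pairs = inversions in this position sequence.
6: 2, 4, 3, 5, 1 → 5
7: 2, 4, 3, 5, 1 → 5
2: 1 → 1
4: 3, 1 → 2
3: 1 → 1
5: 1 → 1
1: 0
Total: 5 + 5 + 1 + 2 + 1 + 1 + 0 = 15

15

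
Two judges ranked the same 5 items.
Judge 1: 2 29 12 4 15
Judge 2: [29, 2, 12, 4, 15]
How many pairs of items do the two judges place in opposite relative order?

1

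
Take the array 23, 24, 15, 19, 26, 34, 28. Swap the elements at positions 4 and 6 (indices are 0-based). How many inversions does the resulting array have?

6

Positions 4 and 6 hold 26 and 28; after swapping, the array is [23, 24, 15, 19, 28, 34, 26].
Sweep left to right; for each value list the smaller values that follow it:
23 → 15, 19 → 2
24 → 15, 19 → 2
15 → none → 0
19 → none → 0
28 → 26 → 1
34 → 26 → 1
26 → none → 0
Sum: 2 + 2 + 0 + 0 + 1 + 1 + 0 = 6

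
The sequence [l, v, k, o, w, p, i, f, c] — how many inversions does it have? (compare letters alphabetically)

26

Sweep left to right; for each value list the smaller values that follow it:
l: 4
v: 6
k: 3
o: 3
w: 4
p: 3
i: 2
f: 1
c: 0
Sum: 4 + 6 + 3 + 3 + 4 + 3 + 2 + 1 + 0 = 26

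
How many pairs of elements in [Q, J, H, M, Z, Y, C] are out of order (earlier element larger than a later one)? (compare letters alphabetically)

11

Out-of-order index pairs (1-indexed):
(1,2): Q > J
(1,3): Q > H
(1,4): Q > M
(1,7): Q > C
(2,3): J > H
(2,7): J > C
(3,7): H > C
(4,7): M > C
(5,6): Z > Y
(5,7): Z > C
(6,7): Y > C
That's 11 pairs.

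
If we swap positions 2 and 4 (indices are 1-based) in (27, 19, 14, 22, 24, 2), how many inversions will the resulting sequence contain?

Positions 2 and 4 hold 19 and 22; after swapping, the array is [27, 22, 14, 19, 24, 2].
Element-by-element contributions:
27: 5
22: 3
14: 1
19: 1
24: 1
2: 0
Sum: 5 + 3 + 1 + 1 + 1 + 0 = 11

11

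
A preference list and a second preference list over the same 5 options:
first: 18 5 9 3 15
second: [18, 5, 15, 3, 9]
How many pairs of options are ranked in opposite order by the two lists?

Assign each item its position (1..5) in the first ordering, then rewrite the second ordering as that position sequence:
positions: 18→1, 5→2, 9→3, 3→4, 15→5
second ordering as positions: [1, 2, 5, 4, 3]
Discordant pairs = inversions in this position sequence.
1: 0
2: 0
5: 4, 3 → 2
4: 3 → 1
3: 0
Total: 0 + 0 + 2 + 1 + 0 = 3

Pairs: 3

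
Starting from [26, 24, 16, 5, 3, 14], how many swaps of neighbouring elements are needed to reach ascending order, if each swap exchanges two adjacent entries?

13

The minimum number of adjacent swaps to sort an array equals its inversion count, since every such swap removes exactly one inversion.
Count inversions — for each element, later elements that are smaller:
26: 24, 16, 5, 3, 14 → 5
24: 16, 5, 3, 14 → 4
16: 5, 3, 14 → 3
5: 3 → 1
3: none → 0
14: none → 0
Total inversions: 5 + 4 + 3 + 1 + 0 + 0 = 13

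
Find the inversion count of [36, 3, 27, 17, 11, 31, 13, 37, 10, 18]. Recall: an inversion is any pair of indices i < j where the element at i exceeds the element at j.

23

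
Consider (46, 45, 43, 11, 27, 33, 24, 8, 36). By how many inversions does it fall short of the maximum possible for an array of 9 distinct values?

9

Maximum inversions for 9 distinct elements is C(9, 2) = 9·8/2 = 36.
Current inversions — for each element, count later smaller elements:
46: 8
45: 7
43: 6
11: 1
27: 2
33: 2
24: 1
8: 0
36: 0
Current total: 8 + 7 + 6 + 1 + 2 + 2 + 1 + 0 + 0 = 27
Shortfall: 36 − 27 = 9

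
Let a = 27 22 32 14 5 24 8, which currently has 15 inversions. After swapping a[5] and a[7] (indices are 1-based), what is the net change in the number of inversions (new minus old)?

+1

Positions 5 and 7 hold 5 and 8; after swapping, the array is [27, 22, 32, 14, 8, 24, 5].
For each element, count later entries that are smaller:
27: 5
22: 3
32: 4
14: 2
8: 1
24: 1
5: 0
Sum: 5 + 3 + 4 + 2 + 1 + 1 + 0 = 16
Change: 16 − 15 = +1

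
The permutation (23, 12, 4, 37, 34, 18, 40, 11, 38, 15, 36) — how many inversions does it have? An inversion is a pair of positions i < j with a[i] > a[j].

Element-by-element contributions:
23 → 12, 4, 18, 11, 15 → 5
12 → 4, 11 → 2
4 → none → 0
37 → 34, 18, 11, 15, 36 → 5
34 → 18, 11, 15 → 3
18 → 11, 15 → 2
40 → 11, 38, 15, 36 → 4
11 → none → 0
38 → 15, 36 → 2
15 → none → 0
36 → none → 0
Sum: 5 + 2 + 0 + 5 + 3 + 2 + 4 + 0 + 2 + 0 + 0 = 23

23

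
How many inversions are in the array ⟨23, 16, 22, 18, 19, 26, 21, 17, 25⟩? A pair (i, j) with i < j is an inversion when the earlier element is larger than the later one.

Element-by-element contributions:
23 → 16, 22, 18, 19, 21, 17 → 6
16 → none → 0
22 → 18, 19, 21, 17 → 4
18 → 17 → 1
19 → 17 → 1
26 → 21, 17, 25 → 3
21 → 17 → 1
17 → none → 0
25 → none → 0
Sum: 6 + 0 + 4 + 1 + 1 + 3 + 1 + 0 + 0 = 16

16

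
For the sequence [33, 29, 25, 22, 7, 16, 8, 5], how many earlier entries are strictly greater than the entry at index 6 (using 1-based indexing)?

The element at index 6 is 16.
Elements before it: 33, 29, 25, 22, 7
Those larger than 16: 33, 29, 25, 22

4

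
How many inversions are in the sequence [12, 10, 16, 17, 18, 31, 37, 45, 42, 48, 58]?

Count, for each position, how many later elements it exceeds:
12 → 10 → 1
10 → none → 0
16 → none → 0
17 → none → 0
18 → none → 0
31 → none → 0
37 → none → 0
45 → 42 → 1
42 → none → 0
48 → none → 0
58 → none → 0
Sum: 1 + 0 + 0 + 0 + 0 + 0 + 0 + 1 + 0 + 0 + 0 = 2

2 inversions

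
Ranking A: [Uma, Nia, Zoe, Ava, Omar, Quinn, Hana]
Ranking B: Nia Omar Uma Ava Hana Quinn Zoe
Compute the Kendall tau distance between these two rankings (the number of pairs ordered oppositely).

8

Assign each item its position (1..7) in the first ordering, then rewrite the second ordering as that position sequence:
positions: Uma→1, Nia→2, Zoe→3, Ava→4, Omar→5, Quinn→6, Hana→7
second ordering as positions: [2, 5, 1, 4, 7, 6, 3]
Discordant pairs = inversions in this position sequence.
2: 1 → 1
5: 1, 4, 3 → 3
1: 0
4: 3 → 1
7: 6, 3 → 2
6: 3 → 1
3: 0
Total: 1 + 3 + 0 + 1 + 2 + 1 + 0 = 8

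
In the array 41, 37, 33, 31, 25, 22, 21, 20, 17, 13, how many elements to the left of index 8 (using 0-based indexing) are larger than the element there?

8

The element at index 8 is 17.
Elements before it: 41, 37, 33, 31, 25, 22, 21, 20
Those larger than 17: 41, 37, 33, 31, 25, 22, 21, 20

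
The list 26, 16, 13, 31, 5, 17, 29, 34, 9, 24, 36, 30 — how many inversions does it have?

Count, for each position, how many later elements it exceeds:
26: 6
16: 3
13: 2
31: 6
5: 0
17: 1
29: 2
34: 3
9: 0
24: 0
36: 1
30: 0
Sum: 6 + 3 + 2 + 6 + 0 + 1 + 2 + 3 + 0 + 0 + 1 + 0 = 24

24 out-of-order pairs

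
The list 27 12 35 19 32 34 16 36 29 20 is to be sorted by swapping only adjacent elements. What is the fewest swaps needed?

20 swaps

Each adjacent swap fixes exactly one inversion, so the minimum swap count equals the number of inversions.
Count inversions — for each element, later elements that are smaller:
27: 12, 19, 16, 20 → 4
12: none → 0
35: 19, 32, 34, 16, 29, 20 → 6
19: 16 → 1
32: 16, 29, 20 → 3
34: 16, 29, 20 → 3
16: none → 0
36: 29, 20 → 2
29: 20 → 1
20: none → 0
Total inversions: 4 + 0 + 6 + 1 + 3 + 3 + 0 + 2 + 1 + 0 = 20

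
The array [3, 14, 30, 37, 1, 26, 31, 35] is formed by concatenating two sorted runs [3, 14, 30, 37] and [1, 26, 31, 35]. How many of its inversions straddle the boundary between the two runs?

8

Take each right-half value and tally the left-half values above it:
r = 1: 3, 14, 30, 37 → 4
r = 26: 30, 37 → 2
r = 31: 37 → 1
r = 35: 37 → 1
Cross-inversions: 4 + 2 + 1 + 1 = 8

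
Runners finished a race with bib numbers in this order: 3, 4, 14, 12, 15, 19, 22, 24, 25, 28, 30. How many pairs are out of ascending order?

Count, for each position, how many later elements it exceeds:
3: 0
4: 0
14: 1
12: 0
15: 0
19: 0
22: 0
24: 0
25: 0
28: 0
30: 0
Sum: 0 + 0 + 1 + 0 + 0 + 0 + 0 + 0 + 0 + 0 + 0 = 1

1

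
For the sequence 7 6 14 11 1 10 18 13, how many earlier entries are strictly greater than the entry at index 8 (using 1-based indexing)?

The element at index 8 is 13.
Elements before it: 7, 6, 14, 11, 1, 10, 18
Those larger than 13: 14, 18

2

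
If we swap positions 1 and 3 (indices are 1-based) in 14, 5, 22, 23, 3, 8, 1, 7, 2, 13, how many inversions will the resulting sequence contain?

Positions 1 and 3 hold 14 and 22; after swapping, the array is [22, 5, 14, 23, 3, 8, 1, 7, 2, 13].
Element-by-element contributions:
22: 8
5: 3
14: 6
23: 6
3: 2
8: 3
1: 0
7: 1
2: 0
13: 0
Sum: 8 + 3 + 6 + 6 + 2 + 3 + 0 + 1 + 0 + 0 = 29

29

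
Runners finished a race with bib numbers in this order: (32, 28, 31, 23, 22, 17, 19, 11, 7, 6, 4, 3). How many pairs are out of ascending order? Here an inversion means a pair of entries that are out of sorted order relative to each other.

Sweep left to right; for each value list the smaller values that follow it:
32: 11
28: 9
31: 9
23: 8
22: 7
17: 5
19: 5
11: 4
7: 3
6: 2
4: 1
3: 0
Sum: 11 + 9 + 9 + 8 + 7 + 5 + 5 + 4 + 3 + 2 + 1 + 0 = 64

Out-of-order pairs: 64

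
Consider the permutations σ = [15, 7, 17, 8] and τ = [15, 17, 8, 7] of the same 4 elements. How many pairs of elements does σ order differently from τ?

2

Assign each item its position (1..4) in the first ordering, then rewrite the second ordering as that position sequence:
positions: 15→1, 7→2, 17→3, 8→4
second ordering as positions: [1, 3, 4, 2]
Discordant pairs = inversions in this position sequence.
1: 0
3: 2 → 1
4: 2 → 1
2: 0
Total: 0 + 1 + 1 + 0 = 2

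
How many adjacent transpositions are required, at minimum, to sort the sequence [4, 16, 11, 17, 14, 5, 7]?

11

The minimum number of adjacent swaps to sort an array equals its inversion count, since every such swap removes exactly one inversion.
Count inversions — for each element, later elements that are smaller:
4: none → 0
16: 11, 14, 5, 7 → 4
11: 5, 7 → 2
17: 14, 5, 7 → 3
14: 5, 7 → 2
5: none → 0
7: none → 0
Total inversions: 0 + 4 + 2 + 3 + 2 + 0 + 0 = 11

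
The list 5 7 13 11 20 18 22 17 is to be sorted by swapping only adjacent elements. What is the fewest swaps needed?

Minimum adjacent swaps = number of inversions (each swap of adjacent out-of-order elements removes one inversion and no swap can remove more).
Count inversions — for each element, later elements that are smaller:
5: none → 0
7: none → 0
13: 11 → 1
11: none → 0
20: 18, 17 → 2
18: 17 → 1
22: 17 → 1
17: none → 0
Total inversions: 0 + 0 + 1 + 0 + 2 + 1 + 1 + 0 = 5

Swaps: 5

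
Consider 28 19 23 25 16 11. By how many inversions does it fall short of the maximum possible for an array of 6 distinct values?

3

Maximum inversions for 6 distinct elements is C(6, 2) = 6·5/2 = 15.
Current inversions — for each element, count later smaller elements:
28: 5
19: 2
23: 2
25: 2
16: 1
11: 0
Current total: 5 + 2 + 2 + 2 + 1 + 0 = 12
Shortfall: 15 − 12 = 3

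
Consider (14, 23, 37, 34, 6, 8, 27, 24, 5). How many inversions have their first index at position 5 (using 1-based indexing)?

The element at index 5 is 6.
Elements after it: 8, 27, 24, 5
Those smaller than 6: 5

1 such element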